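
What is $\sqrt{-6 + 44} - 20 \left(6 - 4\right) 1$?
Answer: $- 40 \sqrt{38} \approx -246.58$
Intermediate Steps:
$\sqrt{-6 + 44} - 20 \left(6 - 4\right) 1 = \sqrt{38} \left(-20\right) 2 \cdot 1 = \sqrt{38} \left(\left(-40\right) 1\right) = \sqrt{38} \left(-40\right) = - 40 \sqrt{38}$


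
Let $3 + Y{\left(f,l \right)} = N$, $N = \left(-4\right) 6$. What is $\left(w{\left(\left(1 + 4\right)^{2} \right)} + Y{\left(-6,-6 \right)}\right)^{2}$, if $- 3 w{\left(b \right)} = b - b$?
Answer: $729$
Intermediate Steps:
$N = -24$
$Y{\left(f,l \right)} = -27$ ($Y{\left(f,l \right)} = -3 - 24 = -27$)
$w{\left(b \right)} = 0$ ($w{\left(b \right)} = - \frac{b - b}{3} = \left(- \frac{1}{3}\right) 0 = 0$)
$\left(w{\left(\left(1 + 4\right)^{2} \right)} + Y{\left(-6,-6 \right)}\right)^{2} = \left(0 - 27\right)^{2} = \left(-27\right)^{2} = 729$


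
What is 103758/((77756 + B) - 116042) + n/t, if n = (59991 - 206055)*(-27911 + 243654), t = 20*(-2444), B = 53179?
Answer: 29332346276061/45498115 ≈ 6.4469e+5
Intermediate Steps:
t = -48880
n = -31512285552 (n = -146064*215743 = -31512285552)
103758/((77756 + B) - 116042) + n/t = 103758/((77756 + 53179) - 116042) - 31512285552/(-48880) = 103758/(130935 - 116042) - 31512285552*(-1/48880) = 103758/14893 + 1969517847/3055 = 29332346276061/45498115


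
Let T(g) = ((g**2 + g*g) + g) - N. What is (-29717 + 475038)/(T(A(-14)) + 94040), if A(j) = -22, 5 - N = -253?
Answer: 445321/94728 ≈ 4.7010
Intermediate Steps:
N = 258 (N = 5 - 1*(-253) = 5 + 253 = 258)
T(g) = -258 + g + 2*g**2 (T(g) = ((g**2 + g*g) + g) - 1*258 = ((g**2 + g**2) + g) - 258 = (2*g**2 + g) - 258 = (g + 2*g**2) - 258 = -258 + g + 2*g**2)
(-29717 + 475038)/(T(A(-14)) + 94040) = (-29717 + 475038)/((-258 - 22 + 2*(-22)**2) + 94040) = 445321/((-258 - 22 + 2*484) + 94040) = 445321/((-258 - 22 + 968) + 94040) = 445321/(688 + 94040) = 445321/94728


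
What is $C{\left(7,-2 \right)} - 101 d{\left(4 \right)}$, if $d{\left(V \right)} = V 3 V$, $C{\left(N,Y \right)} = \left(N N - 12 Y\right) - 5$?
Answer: $-4780$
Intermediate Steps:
$C{\left(N,Y \right)} = -5 + N^{2} - 12 Y$ ($C{\left(N,Y \right)} = \left(N^{2} - 12 Y\right) - 5 = -5 + N^{2} - 12 Y$)
$d{\left(V \right)} = 3 V^{2}$ ($d{\left(V \right)} = 3 V V = 3 V^{2}$)
$C{\left(7,-2 \right)} - 101 d{\left(4 \right)} = \left(-5 + 7^{2} - -24\right) - 101 \cdot 3 \cdot 4^{2} = \left(-5 + 49 + 24\right) - 101 \cdot 3 \cdot 16 = 68 - 4848 = -4780$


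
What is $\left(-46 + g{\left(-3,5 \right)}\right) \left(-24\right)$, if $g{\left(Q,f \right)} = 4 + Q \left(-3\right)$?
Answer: $792$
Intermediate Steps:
$g{\left(Q,f \right)} = 4 - 3 Q$
$\left(-46 + g{\left(-3,5 \right)}\right) \left(-24\right) = \left(-46 + \left(4 - -9\right)\right) \left(-24\right) = \left(-46 + \left(4 + 9\right)\right) \left(-24\right) = \left(-46 + 13\right) \left(-24\right) = \left(-33\right) \left(-24\right) = 792$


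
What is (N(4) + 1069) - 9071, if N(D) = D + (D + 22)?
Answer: -7972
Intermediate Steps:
N(D) = 22 + 2*D (N(D) = D + (22 + D) = 22 + 2*D)
(N(4) + 1069) - 9071 = ((22 + 2*4) + 1069) - 9071 = ((22 + 8) + 1069) - 9071 = (30 + 1069) - 9071 = 1099 - 9071 = -7972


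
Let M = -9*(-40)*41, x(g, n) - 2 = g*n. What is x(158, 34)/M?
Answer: 2687/7380 ≈ 0.36409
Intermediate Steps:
x(g, n) = 2 + g*n
M = 14760 (M = 360*41 = 14760)
x(158, 34)/M = (2 + 158*34)/14760 = (2 + 5372)*(1/14760) = 5374*(1/14760) = 2687/7380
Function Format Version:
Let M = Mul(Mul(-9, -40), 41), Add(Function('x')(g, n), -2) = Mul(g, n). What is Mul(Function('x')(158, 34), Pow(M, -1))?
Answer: Rational(2687, 7380) ≈ 0.36409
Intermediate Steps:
Function('x')(g, n) = Add(2, Mul(g, n))
M = 14760 (M = Mul(360, 41) = 14760)
Mul(Function('x')(158, 34), Pow(M, -1)) = Mul(Add(2, Mul(158, 34)), Pow(14760, -1)) = Mul(Add(2, 5372), Rational(1, 14760)) = Mul(5374, Rational(1, 14760)) = Rational(2687, 7380)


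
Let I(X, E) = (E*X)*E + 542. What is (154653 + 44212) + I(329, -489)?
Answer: 78870216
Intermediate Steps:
I(X, E) = 542 + X*E² (I(X, E) = X*E² + 542 = 542 + X*E²)
(154653 + 44212) + I(329, -489) = (154653 + 44212) + (542 + 329*(-489)²) = 198865 + (542 + 329*239121) = 198865 + (542 + 78670809) = 198865 + 78671351 = 78870216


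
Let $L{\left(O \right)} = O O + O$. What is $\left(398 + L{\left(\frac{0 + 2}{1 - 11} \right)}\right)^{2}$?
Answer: $\frac{98922916}{625} \approx 1.5828 \cdot 10^{5}$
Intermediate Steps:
$L{\left(O \right)} = O + O^{2}$ ($L{\left(O \right)} = O^{2} + O = O + O^{2}$)
$\left(398 + L{\left(\frac{0 + 2}{1 - 11} \right)}\right)^{2} = \left(398 + \frac{0 + 2}{1 - 11} \left(1 + \frac{0 + 2}{1 - 11}\right)\right)^{2} = \left(398 + \frac{2}{1 - 11} \left(1 + \frac{2}{1 - 11}\right)\right)^{2} = \left(398 + \frac{2}{-10} \left(1 + \frac{2}{-10}\right)\right)^{2} = \left(398 + 2 \left(- \frac{1}{10}\right) \left(1 + 2 \left(- \frac{1}{10}\right)\right)\right)^{2} = \left(398 - \frac{1 - \frac{1}{5}}{5}\right)^{2} = \left(398 - \frac{4}{25}\right)^{2} = \left(\frac{9946}{25}\right)^{2} = \frac{98922916}{625}$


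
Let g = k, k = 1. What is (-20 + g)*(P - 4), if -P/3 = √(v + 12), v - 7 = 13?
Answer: 76 + 228*√2 ≈ 398.44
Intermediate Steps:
v = 20 (v = 7 + 13 = 20)
P = -12*√2 (P = -3*√(20 + 12) = -12*√2 ≈ -16.971)
g = 1
(-20 + g)*(P - 4) = (-20 + 1)*(-12*√2 - 4) = -19*(-4 - 12*√2) = 76 + 228*√2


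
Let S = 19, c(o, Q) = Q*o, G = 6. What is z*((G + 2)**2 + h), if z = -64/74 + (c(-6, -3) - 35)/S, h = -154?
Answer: 111330/703 ≈ 158.36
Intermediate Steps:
z = -1237/703 (z = -64/74 + (-3*(-6) - 35)/19 = -64*1/74 + (18 - 35)*(1/19) = -32/37 - 17*1/19 = -32/37 - 17/19 = -1237/703 ≈ -1.7596)
z*((G + 2)**2 + h) = -1237*((6 + 2)**2 - 154)/703 = -1237*(8**2 - 154)/703 = -1237*(64 - 154)/703 = -1237/703*(-90) = 111330/703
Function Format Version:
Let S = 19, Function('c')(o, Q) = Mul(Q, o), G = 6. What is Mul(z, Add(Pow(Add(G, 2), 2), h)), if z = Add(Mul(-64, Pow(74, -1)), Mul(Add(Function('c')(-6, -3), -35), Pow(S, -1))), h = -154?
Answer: Rational(111330, 703) ≈ 158.36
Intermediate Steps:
z = Rational(-1237, 703) (z = Add(Mul(-64, Pow(74, -1)), Mul(Add(Mul(-3, -6), -35), Pow(19, -1))) = Add(Mul(-64, Rational(1, 74)), Mul(Add(18, -35), Rational(1, 19))) = Add(Rational(-32, 37), Mul(-17, Rational(1, 19))) = Add(Rational(-32, 37), Rational(-17, 19)) = Rational(-1237, 703) ≈ -1.7596)
Mul(z, Add(Pow(Add(G, 2), 2), h)) = Mul(Rational(-1237, 703), Add(Pow(Add(6, 2), 2), -154)) = Mul(Rational(-1237, 703), Add(Pow(8, 2), -154)) = Mul(Rational(-1237, 703), Add(64, -154)) = Mul(Rational(-1237, 703), -90) = Rational(111330, 703)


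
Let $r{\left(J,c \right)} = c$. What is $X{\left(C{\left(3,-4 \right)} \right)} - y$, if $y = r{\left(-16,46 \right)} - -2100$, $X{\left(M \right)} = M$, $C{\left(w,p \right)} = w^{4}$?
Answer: $-2065$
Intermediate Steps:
$y = 2146$ ($y = 46 - -2100 = 46 + 2100 = 2146$)
$X{\left(C{\left(3,-4 \right)} \right)} - y = 3^{4} - 2146 = 81 - 2146 = -2065$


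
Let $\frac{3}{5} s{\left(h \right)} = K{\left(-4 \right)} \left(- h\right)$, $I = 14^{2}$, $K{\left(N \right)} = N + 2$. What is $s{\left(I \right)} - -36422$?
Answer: $\frac{111226}{3} \approx 37075.0$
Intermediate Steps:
$K{\left(N \right)} = 2 + N$
$I = 196$
$s{\left(h \right)} = \frac{10 h}{3}$ ($s{\left(h \right)} = \frac{5 \left(2 - 4\right) \left(- h\right)}{3} = \frac{5 \left(- 2 \left(- h\right)\right)}{3} = \frac{5 \cdot 2 h}{3} = \frac{10 h}{3}$)
$s{\left(I \right)} - -36422 = \frac{10}{3} \cdot 196 - -36422 = \frac{1960}{3} + 36422 = \frac{111226}{3}$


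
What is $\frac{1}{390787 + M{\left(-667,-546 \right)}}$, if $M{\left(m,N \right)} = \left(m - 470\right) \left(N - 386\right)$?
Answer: $\frac{1}{1450471} \approx 6.8943 \cdot 10^{-7}$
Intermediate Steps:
$M{\left(m,N \right)} = \left(-470 + m\right) \left(-386 + N\right)$
$\frac{1}{390787 + M{\left(-667,-546 \right)}} = \frac{1}{390787 - -1059684} = \frac{1}{390787 + \left(181420 + 256620 + 257462 + 364182\right)} = \frac{1}{390787 + 1059684} = \frac{1}{1450471}$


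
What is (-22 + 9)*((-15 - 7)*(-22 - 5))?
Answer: -7722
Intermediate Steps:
(-22 + 9)*((-15 - 7)*(-22 - 5)) = -(-286)*(-27) = -13*594 = -7722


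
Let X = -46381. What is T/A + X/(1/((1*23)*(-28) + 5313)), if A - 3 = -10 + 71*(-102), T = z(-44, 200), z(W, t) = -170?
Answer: -1569791892191/7249 ≈ -2.1655e+8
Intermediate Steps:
T = -170
A = -7249 (A = 3 + (-10 + 71*(-102)) = 3 + (-10 - 7242) = 3 - 7252 = -7249)
T/A + X/(1/((1*23)*(-28) + 5313)) = -170/(-7249) - 46381/(1/((1*23)*(-28) + 5313)) = -170*(-1/7249) - 46381/(1/(23*(-28) + 5313)) = 170/7249 - 46381/(1/(-644 + 5313)) = 170/7249 - 46381/(1/4669) = 170/7249 - 46381/1/4669 = 170/7249 - 46381*4669 = 170/7249 - 216552889 = -1569791892191/7249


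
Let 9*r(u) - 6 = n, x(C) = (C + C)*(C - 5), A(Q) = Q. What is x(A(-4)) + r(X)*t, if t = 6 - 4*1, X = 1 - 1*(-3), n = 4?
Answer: 668/9 ≈ 74.222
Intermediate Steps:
x(C) = 2*C*(-5 + C) (x(C) = (2*C)*(-5 + C) = 2*C*(-5 + C))
X = 4 (X = 1 + 3 = 4)
r(u) = 10/9 (r(u) = ⅔ + (⅑)*4 = ⅔ + 4/9 = 10/9)
t = 2 (t = 6 - 4 = 2)
x(A(-4)) + r(X)*t = 2*(-4)*(-5 - 4) + (10/9)*2 = 2*(-4)*(-9) + 20/9 = 72 + 20/9 = 668/9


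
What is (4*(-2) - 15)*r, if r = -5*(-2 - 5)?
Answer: -805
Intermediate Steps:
r = 35 (r = -5*(-7) = 35)
(4*(-2) - 15)*r = (4*(-2) - 15)*35 = (-8 - 15)*35 = -23*35 = -805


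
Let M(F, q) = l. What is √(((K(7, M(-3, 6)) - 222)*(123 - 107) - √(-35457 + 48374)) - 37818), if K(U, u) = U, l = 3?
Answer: √(-41258 - √12917) ≈ 203.4*I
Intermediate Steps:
M(F, q) = 3
√(((K(7, M(-3, 6)) - 222)*(123 - 107) - √(-35457 + 48374)) - 37818) = √(((7 - 222)*(123 - 107) - √(-35457 + 48374)) - 37818) = √((-215*16 - √12917) - 37818) = √((-3440 - √12917) - 37818) = √(-41258 - √12917)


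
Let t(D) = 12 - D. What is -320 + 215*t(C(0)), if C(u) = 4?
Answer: 1400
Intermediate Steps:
-320 + 215*t(C(0)) = -320 + 215*(12 - 1*4) = -320 + 215*(12 - 4) = -320 + 215*8 = -320 + 1720 = 1400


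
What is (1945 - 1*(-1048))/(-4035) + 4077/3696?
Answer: 1796189/4971120 ≈ 0.36132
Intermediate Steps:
(1945 - 1*(-1048))/(-4035) + 4077/3696 = (1945 + 1048)*(-1/4035) + 4077*(1/3696) = 2993*(-1/4035) + 1359/1232 = -2993/4035 + 1359/1232 = 1796189/4971120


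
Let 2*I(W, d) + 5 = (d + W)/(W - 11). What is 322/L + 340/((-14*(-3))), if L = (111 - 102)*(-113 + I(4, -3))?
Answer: 396812/50967 ≈ 7.7857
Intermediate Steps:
I(W, d) = -5/2 + (W + d)/(2*(-11 + W)) (I(W, d) = -5/2 + ((d + W)/(W - 11))/2 = -5/2 + ((W + d)/(-11 + W))/2 = -5/2 + (W + d)/(2*(-11 + W)))
L = -7281/7 (L = (111 - 102)*(-113 + (55 - 3 - 4*4)/(2*(-11 + 4))) = 9*(-113 + (1/2)*(55 - 3 - 16)/(-7)) = 9*(-113 + (1/2)*(-1/7)*36) = 9*(-113 - 18/7) = 9*(-809/7) = -7281/7 ≈ -1040.1)
322/L + 340/((-14*(-3))) = 322/(-7281/7) + 340/((-14*(-3))) = 322*(-7/7281) + 340/42 = -2254/7281 + 340*(1/42) = -2254/7281 + 170/21 = 396812/50967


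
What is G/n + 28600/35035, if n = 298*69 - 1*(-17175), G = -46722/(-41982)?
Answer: 2519011/3085677 ≈ 0.81636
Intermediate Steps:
G = 7787/6997 (G = -46722*(-1/41982) = 7787/6997 ≈ 1.1129)
n = 37737 (n = 20562 + 17175 = 37737)
G/n + 28600/35035 = (7787/6997)/37737 + 28600/35035 = (7787/6997)*(1/37737) + 28600*(1/35035) = 13/440811 + 40/49 = 2519011/3085677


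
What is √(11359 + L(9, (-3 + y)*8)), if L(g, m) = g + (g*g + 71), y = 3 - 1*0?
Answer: 48*√5 ≈ 107.33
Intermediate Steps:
y = 3 (y = 3 + 0 = 3)
L(g, m) = 71 + g + g² (L(g, m) = g + (g² + 71) = g + (71 + g²) = 71 + g + g²)
√(11359 + L(9, (-3 + y)*8)) = √(11359 + (71 + 9 + 9²)) = √(11359 + (71 + 9 + 81)) = √(11359 + 161) = √11520 = 48*√5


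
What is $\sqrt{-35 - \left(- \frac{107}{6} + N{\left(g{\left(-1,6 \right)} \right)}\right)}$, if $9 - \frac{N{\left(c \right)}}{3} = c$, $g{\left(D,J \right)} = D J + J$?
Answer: $\frac{i \sqrt{1590}}{6} \approx 6.6458 i$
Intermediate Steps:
$g{\left(D,J \right)} = J + D J$
$N{\left(c \right)} = 27 - 3 c$
$\sqrt{-35 - \left(- \frac{107}{6} + N{\left(g{\left(-1,6 \right)} \right)}\right)} = \sqrt{-35 - \left(27 - \frac{107}{6} - 18 \left(1 - 1\right)\right)} = \sqrt{-35 - \left(\frac{55}{6} - 18 \cdot 0\right)} = \sqrt{-35 + \left(\frac{107}{6} - \left(27 - 0\right)\right)} = \sqrt{-35 + \left(\frac{107}{6} - \left(27 + 0\right)\right)} = \sqrt{-35 + \left(\frac{107}{6} - 27\right)} = \sqrt{-35 - \frac{55}{6}} = \sqrt{- \frac{265}{6}} = \frac{i \sqrt{1590}}{6}$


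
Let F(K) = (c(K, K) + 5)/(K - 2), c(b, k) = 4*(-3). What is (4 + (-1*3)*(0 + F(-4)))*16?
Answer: 8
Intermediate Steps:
c(b, k) = -12
F(K) = -7/(-2 + K) (F(K) = (-12 + 5)/(K - 2) = -7/(-2 + K))
(4 + (-1*3)*(0 + F(-4)))*16 = (4 + (-1*3)*(0 - 7/(-2 - 4)))*16 = (4 - 3*(0 - 7/(-6)))*16 = (4 - 3*(0 - 7*(-⅙)))*16 = (4 - 3*(0 + 7/6))*16 = (4 - 3*7/6)*16 = (4 - 7/2)*16 = (½)*16 = 8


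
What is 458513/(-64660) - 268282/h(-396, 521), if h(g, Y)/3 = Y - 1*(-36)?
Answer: -18113289343/108046860 ≈ -167.64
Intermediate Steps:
h(g, Y) = 108 + 3*Y (h(g, Y) = 3*(Y - 1*(-36)) = 3*(Y + 36) = 3*(36 + Y) = 108 + 3*Y)
458513/(-64660) - 268282/h(-396, 521) = 458513/(-64660) - 268282/(108 + 3*521) = 458513*(-1/64660) - 268282/(108 + 1563) = -458513/64660 - 268282/1671 = -18113289343/108046860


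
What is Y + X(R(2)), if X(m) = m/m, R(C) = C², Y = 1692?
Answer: 1693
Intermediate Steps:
X(m) = 1
Y + X(R(2)) = 1692 + 1 = 1693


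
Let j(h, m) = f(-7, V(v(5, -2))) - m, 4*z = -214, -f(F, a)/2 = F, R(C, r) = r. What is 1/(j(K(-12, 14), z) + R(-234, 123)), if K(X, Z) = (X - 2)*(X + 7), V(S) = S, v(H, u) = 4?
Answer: 2/381 ≈ 0.0052493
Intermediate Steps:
K(X, Z) = (-2 + X)*(7 + X)
f(F, a) = -2*F
z = -107/2 (z = (1/4)*(-214) = -107/2 ≈ -53.500)
j(h, m) = 14 - m (j(h, m) = -2*(-7) - m = 14 - m)
1/(j(K(-12, 14), z) + R(-234, 123)) = 1/((14 - 1*(-107/2)) + 123) = 1/((14 + 107/2) + 123) = 1/(135/2 + 123) = 1/(381/2) = 2/381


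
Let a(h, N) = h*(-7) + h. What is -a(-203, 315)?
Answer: -1218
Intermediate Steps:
a(h, N) = -6*h (a(h, N) = -7*h + h = -6*h)
-a(-203, 315) = -(-6)*(-203) = -1*1218 = -1218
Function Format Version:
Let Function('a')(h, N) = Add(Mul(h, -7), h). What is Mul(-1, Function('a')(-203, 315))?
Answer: -1218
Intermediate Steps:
Function('a')(h, N) = Mul(-6, h) (Function('a')(h, N) = Add(Mul(-7, h), h) = Mul(-6, h))
Mul(-1, Function('a')(-203, 315)) = Mul(-1, Mul(-6, -203)) = Mul(-1, 1218) = -1218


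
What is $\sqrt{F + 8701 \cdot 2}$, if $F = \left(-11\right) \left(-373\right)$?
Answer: $\sqrt{21505} \approx 146.65$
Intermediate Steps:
$F = 4103$
$\sqrt{F + 8701 \cdot 2} = \sqrt{4103 + 8701 \cdot 2} = \sqrt{4103 + 17402} = \sqrt{21505}$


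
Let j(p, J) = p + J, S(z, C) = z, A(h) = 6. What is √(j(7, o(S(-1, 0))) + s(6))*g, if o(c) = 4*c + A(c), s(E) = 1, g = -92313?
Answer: -92313*√10 ≈ -2.9192e+5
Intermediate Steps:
o(c) = 6 + 4*c (o(c) = 4*c + 6 = 6 + 4*c)
j(p, J) = J + p
√(j(7, o(S(-1, 0))) + s(6))*g = √(((6 + 4*(-1)) + 7) + 1)*(-92313) = √(((6 - 4) + 7) + 1)*(-92313) = √((2 + 7) + 1)*(-92313) = √(9 + 1)*(-92313) = √10*(-92313) = -92313*√10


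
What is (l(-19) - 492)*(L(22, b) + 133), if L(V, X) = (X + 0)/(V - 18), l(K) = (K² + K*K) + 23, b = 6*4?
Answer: 35167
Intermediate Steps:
b = 24
l(K) = 23 + 2*K² (l(K) = (K² + K²) + 23 = 2*K² + 23 = 23 + 2*K²)
L(V, X) = X/(-18 + V)
(l(-19) - 492)*(L(22, b) + 133) = ((23 + 2*(-19)²) - 492)*(24/(-18 + 22) + 133) = ((23 + 2*361) - 492)*(24/4 + 133) = ((23 + 722) - 492)*(24*(¼) + 133) = (745 - 492)*(6 + 133) = 253*139 = 35167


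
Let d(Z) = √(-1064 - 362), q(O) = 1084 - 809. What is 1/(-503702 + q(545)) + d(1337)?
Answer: -1/503427 + I*√1426 ≈ -1.9864e-6 + 37.762*I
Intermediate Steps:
q(O) = 275
d(Z) = I*√1426 (d(Z) = √(-1426) = I*√1426)
1/(-503702 + q(545)) + d(1337) = 1/(-503702 + 275) + I*√1426 = 1/(-503427) + I*√1426 = -1/503427 + I*√1426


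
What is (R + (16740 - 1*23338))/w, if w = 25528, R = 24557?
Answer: 17959/25528 ≈ 0.70350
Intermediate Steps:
(R + (16740 - 1*23338))/w = (24557 + (16740 - 1*23338))/25528 = (24557 + (16740 - 23338))*(1/25528) = (24557 - 6598)*(1/25528) = 17959*(1/25528) = 17959/25528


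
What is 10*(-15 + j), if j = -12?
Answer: -270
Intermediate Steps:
10*(-15 + j) = 10*(-15 - 12) = 10*(-27) = -270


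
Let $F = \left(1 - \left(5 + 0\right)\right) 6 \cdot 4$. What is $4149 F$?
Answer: $-398304$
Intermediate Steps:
$F = -96$ ($F = \left(1 - 5\right) 6 \cdot 4 = \left(-4\right) 6 \cdot 4 = \left(-24\right) 4 = -96$)
$4149 F = 4149 \left(-96\right) = -398304$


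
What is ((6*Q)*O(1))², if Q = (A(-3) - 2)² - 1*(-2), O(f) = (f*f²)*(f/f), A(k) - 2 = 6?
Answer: 51984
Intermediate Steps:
A(k) = 8 (A(k) = 2 + 6 = 8)
O(f) = f³ (O(f) = f³*1 = f³)
Q = 38 (Q = (8 - 2)² - 1*(-2) = 6² + 2 = 36 + 2 = 38)
((6*Q)*O(1))² = ((6*38)*1³)² = (228*1)² = 228² = 51984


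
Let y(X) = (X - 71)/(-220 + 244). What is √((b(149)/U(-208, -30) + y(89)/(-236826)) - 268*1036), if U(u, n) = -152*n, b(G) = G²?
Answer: I*√62461208965673812785/14998980 ≈ 526.92*I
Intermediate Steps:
y(X) = -71/24 + X/24 (y(X) = (-71 + X)/24 = (-71 + X)*(1/24) = -71/24 + X/24)
√((b(149)/U(-208, -30) + y(89)/(-236826)) - 268*1036) = √((149²/((-152*(-30))) + (-71/24 + (1/24)*89)/(-236826)) - 268*1036) = √((22201/4560 + (-71/24 + 89/24)*(-1/236826)) - 277648) = √((22201*(1/4560) + (¾)*(-1/236826)) - 277648) = √((22201/4560 - 1/315768) - 277648) = √(292098367/59995920 - 277648) = √(-16657455097793/59995920) = I*√62461208965673812785/14998980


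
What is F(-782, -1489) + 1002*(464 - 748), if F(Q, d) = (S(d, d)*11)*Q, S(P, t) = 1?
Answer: -293170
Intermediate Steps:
F(Q, d) = 11*Q (F(Q, d) = (1*11)*Q = 11*Q)
F(-782, -1489) + 1002*(464 - 748) = 11*(-782) + 1002*(464 - 748) = -8602 + 1002*(-284) = -8602 - 284568 = -293170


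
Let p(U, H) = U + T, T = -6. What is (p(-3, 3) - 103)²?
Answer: 12544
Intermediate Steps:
p(U, H) = -6 + U (p(U, H) = U - 6 = -6 + U)
(p(-3, 3) - 103)² = ((-6 - 3) - 103)² = (-9 - 103)² = (-112)² = 12544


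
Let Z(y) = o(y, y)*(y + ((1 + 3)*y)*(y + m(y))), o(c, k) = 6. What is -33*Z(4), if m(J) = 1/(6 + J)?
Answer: -68904/5 ≈ -13781.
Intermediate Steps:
Z(y) = 6*y + 24*y*(y + 1/(6 + y)) (Z(y) = 6*(y + ((1 + 3)*y)*(y + 1/(6 + y))) = 6*(y + (4*y)*(y + 1/(6 + y))) = 6*(y + 4*y*(y + 1/(6 + y))) = 6*y + 24*y*(y + 1/(6 + y)))
-33*Z(4) = -198*4*(4 + (1 + 4*4)*(6 + 4))/(6 + 4) = -198*4*(4 + (1 + 16)*10)/10 = -198*4*(4 + 17*10)/10 = -198*4*(4 + 170)/10 = -198*4*174/10 = -33*2088/5 = -68904/5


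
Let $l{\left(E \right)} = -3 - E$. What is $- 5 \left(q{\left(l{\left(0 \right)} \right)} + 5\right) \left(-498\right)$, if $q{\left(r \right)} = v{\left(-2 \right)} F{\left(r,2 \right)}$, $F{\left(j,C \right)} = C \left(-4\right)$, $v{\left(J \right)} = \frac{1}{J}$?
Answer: $22410$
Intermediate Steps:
$F{\left(j,C \right)} = - 4 C$
$q{\left(r \right)} = 4$ ($q{\left(r \right)} = \frac{\left(-4\right) 2}{-2} = \left(- \frac{1}{2}\right) \left(-8\right) = 4$)
$- 5 \left(q{\left(l{\left(0 \right)} \right)} + 5\right) \left(-498\right) = - 5 \left(4 + 5\right) \left(-498\right) = \left(-5\right) 9 \left(-498\right) = \left(-45\right) \left(-498\right) = 22410$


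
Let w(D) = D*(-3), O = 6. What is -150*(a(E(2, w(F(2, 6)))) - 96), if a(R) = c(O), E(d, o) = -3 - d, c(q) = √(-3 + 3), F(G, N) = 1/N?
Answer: 14400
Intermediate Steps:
c(q) = 0 (c(q) = √0 = 0)
w(D) = -3*D
a(R) = 0
-150*(a(E(2, w(F(2, 6)))) - 96) = -150*(0 - 96) = -150*(-96) = 14400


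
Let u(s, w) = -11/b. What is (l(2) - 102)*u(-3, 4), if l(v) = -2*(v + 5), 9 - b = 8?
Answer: 1276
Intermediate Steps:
b = 1 (b = 9 - 1*8 = 9 - 8 = 1)
l(v) = -10 - 2*v (l(v) = -2*(5 + v) = -10 - 2*v)
u(s, w) = -11 (u(s, w) = -11/1 = -11*1 = -11)
(l(2) - 102)*u(-3, 4) = ((-10 - 2*2) - 102)*(-11) = ((-10 - 4) - 102)*(-11) = (-14 - 102)*(-11) = -116*(-11) = 1276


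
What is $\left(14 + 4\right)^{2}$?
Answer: $324$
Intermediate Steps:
$\left(14 + 4\right)^{2} = 18^{2} = 324$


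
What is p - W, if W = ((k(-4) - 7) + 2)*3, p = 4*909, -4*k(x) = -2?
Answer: 7299/2 ≈ 3649.5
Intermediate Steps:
k(x) = ½ (k(x) = -¼*(-2) = ½)
p = 3636
W = -27/2 (W = ((½ - 7) + 2)*3 = (-13/2 + 2)*3 = -9/2*3 = -27/2 ≈ -13.500)
p - W = 3636 - 1*(-27/2) = 3636 + 27/2 = 7299/2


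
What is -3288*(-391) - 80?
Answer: 1285528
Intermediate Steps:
-3288*(-391) - 80 = -1096*(-1173) - 80 = 1285608 - 80 = 1285528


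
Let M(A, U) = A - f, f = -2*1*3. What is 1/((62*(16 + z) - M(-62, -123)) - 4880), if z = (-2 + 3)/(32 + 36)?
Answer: -34/130257 ≈ -0.00026102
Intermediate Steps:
f = -6 (f = -2*3 = -6)
M(A, U) = 6 + A (M(A, U) = A - 1*(-6) = A + 6 = 6 + A)
z = 1/68 ≈ 0.014706
1/((62*(16 + z) - M(-62, -123)) - 4880) = 1/((62*(16 + 1/68) - (6 - 62)) - 4880) = 1/((62*(1089/68) - 1*(-56)) - 4880) = 1/((33759/34 + 56) - 4880) = 1/(35663/34 - 4880) = 1/(-130257/34) = -34/130257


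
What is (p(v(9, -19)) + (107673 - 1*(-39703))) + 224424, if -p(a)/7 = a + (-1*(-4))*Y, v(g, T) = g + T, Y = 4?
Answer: 371758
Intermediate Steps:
v(g, T) = T + g
p(a) = -112 - 7*a (p(a) = -7*(a - 1*(-4)*4) = -7*(a + 4*4) = -7*(a + 16) = -7*(16 + a) = -112 - 7*a)
(p(v(9, -19)) + (107673 - 1*(-39703))) + 224424 = ((-112 - 7*(-19 + 9)) + (107673 - 1*(-39703))) + 224424 = ((-112 - 7*(-10)) + (107673 + 39703)) + 224424 = ((-112 + 70) + 147376) + 224424 = (-42 + 147376) + 224424 = 147334 + 224424 = 371758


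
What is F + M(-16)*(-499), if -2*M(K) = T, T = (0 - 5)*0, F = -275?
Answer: -275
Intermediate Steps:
T = 0 (T = -5*0 = 0)
M(K) = 0 (M(K) = -½*0 = 0)
F + M(-16)*(-499) = -275 + 0*(-499) = -275 + 0 = -275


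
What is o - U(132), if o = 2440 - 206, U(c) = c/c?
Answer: 2233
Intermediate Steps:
U(c) = 1
o = 2234
o - U(132) = 2234 - 1*1 = 2234 - 1 = 2233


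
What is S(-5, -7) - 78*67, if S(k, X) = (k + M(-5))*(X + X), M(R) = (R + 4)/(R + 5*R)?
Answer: -77347/15 ≈ -5156.5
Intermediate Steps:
M(R) = (4 + R)/(6*R) (M(R) = (4 + R)/((6*R)) = (4 + R)*(1/(6*R)) = (4 + R)/(6*R))
S(k, X) = 2*X*(1/30 + k) (S(k, X) = (k + (1/6)*(4 - 5)/(-5))*(X + X) = (k + (1/6)*(-1/5)*(-1))*(2*X) = (k + 1/30)*(2*X) = (1/30 + k)*(2*X) = 2*X*(1/30 + k))
S(-5, -7) - 78*67 = (1/15)*(-7)*(1 + 30*(-5)) - 78*67 = (1/15)*(-7)*(1 - 150) - 5226 = (1/15)*(-7)*(-149) - 5226 = 1043/15 - 5226 = -77347/15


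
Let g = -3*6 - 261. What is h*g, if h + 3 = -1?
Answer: 1116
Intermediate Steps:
h = -4 (h = -3 - 1 = -4)
g = -279 (g = -18 - 261 = -279)
h*g = -4*(-279) = 1116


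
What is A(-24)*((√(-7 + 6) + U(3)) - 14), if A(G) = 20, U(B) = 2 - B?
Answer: -300 + 20*I ≈ -300.0 + 20.0*I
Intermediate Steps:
A(-24)*((√(-7 + 6) + U(3)) - 14) = 20*((√(-7 + 6) + (2 - 1*3)) - 14) = 20*((√(-1) + (2 - 3)) - 14) = 20*((I - 1) - 14) = 20*((-1 + I) - 14) = 20*(-15 + I) = -300 + 20*I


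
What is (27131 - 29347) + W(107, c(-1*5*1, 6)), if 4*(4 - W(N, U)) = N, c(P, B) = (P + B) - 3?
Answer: -8955/4 ≈ -2238.8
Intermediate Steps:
c(P, B) = -3 + B + P (c(P, B) = (B + P) - 3 = -3 + B + P)
W(N, U) = 4 - N/4
(27131 - 29347) + W(107, c(-1*5*1, 6)) = (27131 - 29347) + (4 - ¼*107) = -2216 + (4 - 107/4) = -2216 - 91/4 = -8955/4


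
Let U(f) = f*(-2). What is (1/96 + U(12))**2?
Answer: 5303809/9216 ≈ 575.50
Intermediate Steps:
U(f) = -2*f
(1/96 + U(12))**2 = (1/96 - 2*12)**2 = (1/96 - 24)**2 = (-2303/96)**2 = 5303809/9216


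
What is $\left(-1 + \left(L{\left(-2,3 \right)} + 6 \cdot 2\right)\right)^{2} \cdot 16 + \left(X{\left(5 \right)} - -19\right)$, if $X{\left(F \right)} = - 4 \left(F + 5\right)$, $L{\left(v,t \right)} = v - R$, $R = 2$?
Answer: $763$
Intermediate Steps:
$L{\left(v,t \right)} = -2 + v$ ($L{\left(v,t \right)} = v - 2 = -2 + v$)
$X{\left(F \right)} = -20 - 4 F$ ($X{\left(F \right)} = - 4 \left(5 + F\right) = -20 - 4 F$)
$\left(-1 + \left(L{\left(-2,3 \right)} + 6 \cdot 2\right)\right)^{2} \cdot 16 + \left(X{\left(5 \right)} - -19\right) = \left(-1 + \left(\left(-2 - 2\right) + 6 \cdot 2\right)\right)^{2} \cdot 16 - 21 = \left(-1 + \left(-4 + 12\right)\right)^{2} \cdot 16 + \left(\left(-20 - 20\right) + 19\right) = \left(-1 + 8\right)^{2} \cdot 16 + \left(-40 + 19\right) = 7^{2} \cdot 16 - 21 = 49 \cdot 16 - 21 = 784 - 21 = 763$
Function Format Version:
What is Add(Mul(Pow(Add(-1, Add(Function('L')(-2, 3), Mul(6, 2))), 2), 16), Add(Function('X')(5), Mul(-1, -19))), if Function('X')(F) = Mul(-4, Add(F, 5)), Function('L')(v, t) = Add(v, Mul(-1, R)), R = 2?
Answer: 763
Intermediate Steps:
Function('L')(v, t) = Add(-2, v) (Function('L')(v, t) = Add(v, Mul(-1, 2)) = Add(v, -2) = Add(-2, v))
Function('X')(F) = Add(-20, Mul(-4, F)) (Function('X')(F) = Mul(-4, Add(5, F)) = Add(-20, Mul(-4, F)))
Add(Mul(Pow(Add(-1, Add(Function('L')(-2, 3), Mul(6, 2))), 2), 16), Add(Function('X')(5), Mul(-1, -19))) = Add(Mul(Pow(Add(-1, Add(Add(-2, -2), Mul(6, 2))), 2), 16), Add(Add(-20, Mul(-4, 5)), Mul(-1, -19))) = Add(Mul(Pow(Add(-1, Add(-4, 12)), 2), 16), Add(Add(-20, -20), 19)) = Add(Mul(Pow(Add(-1, 8), 2), 16), Add(-40, 19)) = Add(Mul(Pow(7, 2), 16), -21) = Add(Mul(49, 16), -21) = Add(784, -21) = 763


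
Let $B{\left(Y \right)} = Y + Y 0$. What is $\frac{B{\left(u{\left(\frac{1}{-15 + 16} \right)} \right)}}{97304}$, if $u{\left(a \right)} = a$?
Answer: $\frac{1}{97304} \approx 1.0277 \cdot 10^{-5}$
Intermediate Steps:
$B{\left(Y \right)} = Y$ ($B{\left(Y \right)} = Y + 0 = Y$)
$\frac{B{\left(u{\left(\frac{1}{-15 + 16} \right)} \right)}}{97304} = \frac{1}{\left(-15 + 16\right) 97304} = 1^{-1} \cdot \frac{1}{97304} = 1 \cdot \frac{1}{97304} = \frac{1}{97304}$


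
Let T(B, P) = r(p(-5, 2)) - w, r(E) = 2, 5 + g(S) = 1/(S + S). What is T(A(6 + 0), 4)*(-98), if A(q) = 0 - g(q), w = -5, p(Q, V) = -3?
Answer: -686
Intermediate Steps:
g(S) = -5 + 1/(2*S) (g(S) = -5 + 1/(S + S) = -5 + 1/(2*S))
A(q) = 5 - 1/(2*q) (A(q) = 0 - (-5 + 1/(2*q)) = 0 + (5 - 1/(2*q)) = 5 - 1/(2*q))
T(B, P) = 7 (T(B, P) = 2 - 1*(-5) = 2 + 5 = 7)
T(A(6 + 0), 4)*(-98) = 7*(-98) = -686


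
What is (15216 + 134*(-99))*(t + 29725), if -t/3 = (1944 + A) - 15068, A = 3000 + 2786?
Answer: 100891050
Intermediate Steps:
A = 5786
t = 22014 (t = -3*((1944 + 5786) - 15068) = -3*(7730 - 15068) = -3*(-7338) = 22014)
(15216 + 134*(-99))*(t + 29725) = (15216 + 134*(-99))*(22014 + 29725) = (15216 - 13266)*51739 = 1950*51739 = 100891050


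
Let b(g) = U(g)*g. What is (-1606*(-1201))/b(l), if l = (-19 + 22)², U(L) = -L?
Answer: -1928806/81 ≈ -23812.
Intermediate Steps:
l = 9 (l = 3² = 9)
b(g) = -g² (b(g) = (-g)*g = -g²)
(-1606*(-1201))/b(l) = (-1606*(-1201))/((-1*9²)) = 1928806/((-1*81)) = 1928806/(-81) = 1928806*(-1/81) = -1928806/81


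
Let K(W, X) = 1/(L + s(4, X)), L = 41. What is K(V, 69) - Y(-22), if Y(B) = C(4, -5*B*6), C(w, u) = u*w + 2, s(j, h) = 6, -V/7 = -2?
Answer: -124173/47 ≈ -2642.0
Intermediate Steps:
V = 14 (V = -7*(-2) = 14)
C(w, u) = 2 + u*w
K(W, X) = 1/47 (K(W, X) = 1/(41 + 6) = 1/47)
Y(B) = 2 - 120*B (Y(B) = 2 + (-5*B*6)*4 = 2 - 30*B*4 = 2 - 120*B)
K(V, 69) - Y(-22) = 1/47 - (2 - 120*(-22)) = 1/47 - (2 + 2640) = 1/47 - 1*2642 = 1/47 - 2642 = -124173/47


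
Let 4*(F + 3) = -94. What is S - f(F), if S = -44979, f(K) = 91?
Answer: -45070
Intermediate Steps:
F = -53/2 (F = -3 + (¼)*(-94) = -3 - 47/2 = -53/2 ≈ -26.500)
S - f(F) = -44979 - 1*91 = -44979 - 91 = -45070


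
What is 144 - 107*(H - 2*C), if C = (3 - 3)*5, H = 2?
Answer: -70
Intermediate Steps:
C = 0 (C = 0*5 = 0)
144 - 107*(H - 2*C) = 144 - 107*(2 - 2*0) = 144 - 107*(2 + 0) = 144 - 107*2 = 144 - 214 = -70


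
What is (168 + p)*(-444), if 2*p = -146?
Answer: -42180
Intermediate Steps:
p = -73 (p = (½)*(-146) = -73)
(168 + p)*(-444) = (168 - 73)*(-444) = 95*(-444) = -42180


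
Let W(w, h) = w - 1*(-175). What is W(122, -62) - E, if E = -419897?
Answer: 420194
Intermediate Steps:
W(w, h) = 175 + w (W(w, h) = w + 175 = 175 + w)
W(122, -62) - E = (175 + 122) - 1*(-419897) = 297 + 419897 = 420194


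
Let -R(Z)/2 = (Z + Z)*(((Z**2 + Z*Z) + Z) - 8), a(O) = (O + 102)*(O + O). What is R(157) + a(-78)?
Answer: -31056460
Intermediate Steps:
a(O) = 2*O*(102 + O) (a(O) = (102 + O)*(2*O) = 2*O*(102 + O))
R(Z) = -4*Z*(-8 + Z + 2*Z**2) (R(Z) = -2*(Z + Z)*(((Z**2 + Z*Z) + Z) - 8) = -2*2*Z*(((Z**2 + Z**2) + Z) - 8) = -2*2*Z*((2*Z**2 + Z) - 8) = -2*2*Z*((Z + 2*Z**2) - 8) = -2*2*Z*(-8 + Z + 2*Z**2) = -4*Z*(-8 + Z + 2*Z**2))
R(157) + a(-78) = 4*157*(8 - 1*157 - 2*157**2) + 2*(-78)*(102 - 78) = 4*157*(8 - 157 - 2*24649) + 2*(-78)*24 = 4*157*(8 - 157 - 49298) - 3744 = 4*157*(-49447) - 3744 = -31052716 - 3744 = -31056460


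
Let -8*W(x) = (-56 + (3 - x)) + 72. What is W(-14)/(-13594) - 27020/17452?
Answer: -734475781/474484976 ≈ -1.5479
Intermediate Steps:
W(x) = -19/8 + x/8 (W(x) = -((-56 + (3 - x)) + 72)/8 = -((-53 - x) + 72)/8 = -(19 - x)/8 = -19/8 + x/8)
W(-14)/(-13594) - 27020/17452 = (-19/8 + (1/8)*(-14))/(-13594) - 27020/17452 = (-19/8 - 7/4)*(-1/13594) - 27020*1/17452 = -33/8*(-1/13594) - 6755/4363 = 33/108752 - 6755/4363 = -734475781/474484976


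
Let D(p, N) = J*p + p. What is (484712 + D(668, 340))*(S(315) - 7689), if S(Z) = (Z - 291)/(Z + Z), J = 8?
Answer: -396181604884/105 ≈ -3.7732e+9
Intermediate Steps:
S(Z) = (-291 + Z)/(2*Z) (S(Z) = (-291 + Z)/((2*Z)) = (-291 + Z)*(1/(2*Z)) = (-291 + Z)/(2*Z))
D(p, N) = 9*p (D(p, N) = 8*p + p = 9*p)
(484712 + D(668, 340))*(S(315) - 7689) = (484712 + 9*668)*((½)*(-291 + 315)/315 - 7689) = (484712 + 6012)*((½)*(1/315)*24 - 7689) = 490724*(4/105 - 7689) = 490724*(-807341/105) = -396181604884/105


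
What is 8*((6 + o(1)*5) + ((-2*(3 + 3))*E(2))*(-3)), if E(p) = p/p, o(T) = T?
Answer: 376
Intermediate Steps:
E(p) = 1
8*((6 + o(1)*5) + ((-2*(3 + 3))*E(2))*(-3)) = 8*((6 + 1*5) + (-2*(3 + 3)*1)*(-3)) = 8*((6 + 5) + (-2*6*1)*(-3)) = 8*(11 - 12*1*(-3)) = 8*(11 - 12*(-3)) = 8*(11 + 36) = 8*47 = 376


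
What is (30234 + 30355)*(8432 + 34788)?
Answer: 2618656580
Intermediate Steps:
(30234 + 30355)*(8432 + 34788) = 60589*43220 = 2618656580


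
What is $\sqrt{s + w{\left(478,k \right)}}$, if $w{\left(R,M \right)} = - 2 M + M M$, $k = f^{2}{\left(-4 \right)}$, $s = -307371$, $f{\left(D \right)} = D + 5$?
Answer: $2 i \sqrt{76843} \approx 554.41 i$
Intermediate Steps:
$f{\left(D \right)} = 5 + D$
$k = 1$ ($k = \left(5 - 4\right)^{2} = 1^{2} = 1$)
$w{\left(R,M \right)} = M^{2} - 2 M$ ($w{\left(R,M \right)} = - 2 M + M^{2} = M^{2} - 2 M$)
$\sqrt{s + w{\left(478,k \right)}} = \sqrt{-307371 + 1 \left(-2 + 1\right)} = \sqrt{-307371 + 1 \left(-1\right)} = \sqrt{-307371 - 1} = \sqrt{-307372} = 2 i \sqrt{76843}$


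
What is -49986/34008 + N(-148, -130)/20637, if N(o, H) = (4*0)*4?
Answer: -8331/5668 ≈ -1.4698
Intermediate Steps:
N(o, H) = 0 (N(o, H) = 0*4 = 0)
-49986/34008 + N(-148, -130)/20637 = -49986/34008 + 0/20637 = -49986*1/34008 + 0*(1/20637) = -8331/5668 + 0 = -8331/5668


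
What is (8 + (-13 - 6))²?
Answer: 121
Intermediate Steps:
(8 + (-13 - 6))² = (8 - 19)² = (-11)² = 121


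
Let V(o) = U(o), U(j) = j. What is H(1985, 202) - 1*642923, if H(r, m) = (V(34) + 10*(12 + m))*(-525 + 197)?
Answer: -1355995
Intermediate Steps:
V(o) = o
H(r, m) = -50512 - 3280*m (H(r, m) = (34 + 10*(12 + m))*(-525 + 197) = (34 + (120 + 10*m))*(-328) = (154 + 10*m)*(-328) = -50512 - 3280*m)
H(1985, 202) - 1*642923 = (-50512 - 3280*202) - 1*642923 = (-50512 - 662560) - 642923 = -713072 - 642923 = -1355995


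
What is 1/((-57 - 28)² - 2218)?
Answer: 1/5007 ≈ 0.00019972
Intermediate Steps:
1/((-57 - 28)² - 2218) = 1/((-85)² - 2218) = 1/(7225 - 2218) = 1/5007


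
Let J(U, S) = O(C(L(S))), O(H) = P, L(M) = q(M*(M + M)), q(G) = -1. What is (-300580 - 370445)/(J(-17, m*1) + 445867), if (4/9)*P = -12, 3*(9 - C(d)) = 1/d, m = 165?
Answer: -134205/89168 ≈ -1.5051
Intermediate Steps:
L(M) = -1
C(d) = 9 - 1/(3*d)
P = -27 (P = (9/4)*(-12) = -27)
O(H) = -27
J(U, S) = -27
(-300580 - 370445)/(J(-17, m*1) + 445867) = (-300580 - 370445)/(-27 + 445867) = -671025/445840 = -671025*1/445840 = -134205/89168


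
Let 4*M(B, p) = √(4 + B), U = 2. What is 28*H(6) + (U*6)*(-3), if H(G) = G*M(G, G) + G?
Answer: 132 + 42*√10 ≈ 264.82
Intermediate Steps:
M(B, p) = √(4 + B)/4
H(G) = G + G*√(4 + G)/4 (H(G) = G*(√(4 + G)/4) + G = G*√(4 + G)/4 + G = G + G*√(4 + G)/4)
28*H(6) + (U*6)*(-3) = 28*((¼)*6*(4 + √(4 + 6))) + (2*6)*(-3) = 28*((¼)*6*(4 + √10)) + 12*(-3) = 28*(6 + 3*√10/2) - 36 = (168 + 42*√10) - 36 = 132 + 42*√10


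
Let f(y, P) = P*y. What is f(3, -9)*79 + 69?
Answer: -2064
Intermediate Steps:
f(3, -9)*79 + 69 = -9*3*79 + 69 = -27*79 + 69 = -2133 + 69 = -2064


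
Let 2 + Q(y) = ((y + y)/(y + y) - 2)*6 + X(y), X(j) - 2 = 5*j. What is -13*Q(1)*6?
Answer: 78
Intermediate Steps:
X(j) = 2 + 5*j
Q(y) = -6 + 5*y (Q(y) = -2 + (((y + y)/(y + y) - 2)*6 + (2 + 5*y)) = -2 + (((2*y)/((2*y)) - 2)*6 + (2 + 5*y)) = -2 + (((2*y)*(1/(2*y)) - 2)*6 + (2 + 5*y)) = -2 + ((1 - 2)*6 + (2 + 5*y)) = -2 + (-1*6 + (2 + 5*y)) = -2 + (-6 + (2 + 5*y)) = -2 + (-4 + 5*y) = -6 + 5*y)
-13*Q(1)*6 = -13*(-6 + 5*1)*6 = -13*(-6 + 5)*6 = -13*(-1)*6 = 13*6 = 78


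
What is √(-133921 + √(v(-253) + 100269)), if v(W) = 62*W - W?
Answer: √(-133921 + 2*√21209) ≈ 365.55*I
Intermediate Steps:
v(W) = 61*W
√(-133921 + √(v(-253) + 100269)) = √(-133921 + √(61*(-253) + 100269)) = √(-133921 + √(-15433 + 100269)) = √(-133921 + √84836) = √(-133921 + 2*√21209)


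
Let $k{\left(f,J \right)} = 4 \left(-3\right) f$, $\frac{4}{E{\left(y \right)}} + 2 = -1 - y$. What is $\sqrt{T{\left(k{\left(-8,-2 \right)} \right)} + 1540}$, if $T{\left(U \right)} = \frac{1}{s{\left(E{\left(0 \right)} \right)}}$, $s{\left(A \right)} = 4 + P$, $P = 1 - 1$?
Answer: $\frac{\sqrt{6161}}{2} \approx 39.246$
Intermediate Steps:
$E{\left(y \right)} = \frac{4}{-3 - y}$ ($E{\left(y \right)} = \frac{4}{-2 - \left(1 + y\right)} = \frac{4}{-3 - y}$)
$P = 0$
$k{\left(f,J \right)} = - 12 f$
$s{\left(A \right)} = 4$ ($s{\left(A \right)} = 4 + 0 = 4$)
$T{\left(U \right)} = \frac{1}{4}$
$\sqrt{T{\left(k{\left(-8,-2 \right)} \right)} + 1540} = \sqrt{\frac{1}{4} + 1540} = \sqrt{\frac{6161}{4}} = \frac{\sqrt{6161}}{2}$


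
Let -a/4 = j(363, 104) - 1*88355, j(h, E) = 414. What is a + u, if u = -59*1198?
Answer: 281082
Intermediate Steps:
u = -70682
a = 351764 (a = -4*(414 - 1*88355) = -4*(414 - 88355) = -4*(-87941) = 351764)
a + u = 351764 - 70682 = 281082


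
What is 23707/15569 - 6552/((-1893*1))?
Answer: 48961813/9824039 ≈ 4.9839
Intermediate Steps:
23707/15569 - 6552/((-1893*1)) = 23707*(1/15569) - 6552/(-1893) = 23707/15569 - 6552*(-1/1893) = 23707/15569 + 2184/631 = 48961813/9824039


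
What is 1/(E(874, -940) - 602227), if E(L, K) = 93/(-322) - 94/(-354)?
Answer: -56994/34323326965 ≈ -1.6605e-6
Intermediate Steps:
E(L, K) = -1327/56994 (E(L, K) = 93*(-1/322) - 94*(-1/354) = -93/322 + 47/177 = -1327/56994)
1/(E(874, -940) - 602227) = 1/(-1327/56994 - 602227) = 1/(-34323326965/56994) = -56994/34323326965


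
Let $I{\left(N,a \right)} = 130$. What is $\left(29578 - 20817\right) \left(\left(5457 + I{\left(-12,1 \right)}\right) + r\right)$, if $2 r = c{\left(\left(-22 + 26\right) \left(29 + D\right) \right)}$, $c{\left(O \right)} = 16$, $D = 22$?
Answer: $49017795$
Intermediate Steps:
$r = 8$ ($r = \frac{1}{2} \cdot 16 = 8$)
$\left(29578 - 20817\right) \left(\left(5457 + I{\left(-12,1 \right)}\right) + r\right) = \left(29578 - 20817\right) \left(\left(5457 + 130\right) + 8\right) = 8761 \left(5587 + 8\right) = 8761 \cdot 5595 = 49017795$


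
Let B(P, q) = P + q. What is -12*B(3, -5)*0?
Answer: 0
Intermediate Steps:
-12*B(3, -5)*0 = -12*(3 - 5)*0 = -(-24)*0 = -12*0 = 0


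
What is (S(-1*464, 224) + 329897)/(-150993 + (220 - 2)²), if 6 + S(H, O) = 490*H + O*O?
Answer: -152707/103469 ≈ -1.4759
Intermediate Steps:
S(H, O) = -6 + O² + 490*H (S(H, O) = -6 + (490*H + O*O) = -6 + (490*H + O²) = -6 + (O² + 490*H) = -6 + O² + 490*H)
(S(-1*464, 224) + 329897)/(-150993 + (220 - 2)²) = ((-6 + 224² + 490*(-1*464)) + 329897)/(-150993 + (220 - 2)²) = ((-6 + 50176 + 490*(-464)) + 329897)/(-150993 + 218²) = ((-6 + 50176 - 227360) + 329897)/(-150993 + 47524) = (-177190 + 329897)/(-103469) = 152707*(-1/103469) = -152707/103469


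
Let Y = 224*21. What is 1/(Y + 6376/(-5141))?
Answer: 5141/24176888 ≈ 0.00021264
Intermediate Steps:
Y = 4704
1/(Y + 6376/(-5141)) = 1/(4704 + 6376/(-5141)) = 1/(4704 + 6376*(-1/5141)) = 1/(4704 - 6376/5141) = 1/(24176888/5141) = 5141/24176888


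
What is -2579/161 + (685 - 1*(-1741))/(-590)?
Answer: -956098/47495 ≈ -20.130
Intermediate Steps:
-2579/161 + (685 - 1*(-1741))/(-590) = -2579*1/161 + (685 + 1741)*(-1/590) = -2579/161 + 2426*(-1/590) = -2579/161 - 1213/295 = -956098/47495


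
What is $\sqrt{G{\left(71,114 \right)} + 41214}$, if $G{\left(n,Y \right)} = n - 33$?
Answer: $2 \sqrt{10313} \approx 203.11$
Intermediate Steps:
$G{\left(n,Y \right)} = -33 + n$
$\sqrt{G{\left(71,114 \right)} + 41214} = \sqrt{\left(-33 + 71\right) + 41214} = \sqrt{38 + 41214} = \sqrt{41252} = 2 \sqrt{10313}$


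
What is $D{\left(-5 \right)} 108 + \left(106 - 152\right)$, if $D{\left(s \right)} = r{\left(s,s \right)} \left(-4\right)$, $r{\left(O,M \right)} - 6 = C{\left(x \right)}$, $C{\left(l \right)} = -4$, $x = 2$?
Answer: $-910$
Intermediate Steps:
$r{\left(O,M \right)} = 2$ ($r{\left(O,M \right)} = 6 - 4 = 2$)
$D{\left(s \right)} = -8$ ($D{\left(s \right)} = 2 \left(-4\right) = -8$)
$D{\left(-5 \right)} 108 + \left(106 - 152\right) = \left(-8\right) 108 + \left(106 - 152\right) = -864 - 46 = -910$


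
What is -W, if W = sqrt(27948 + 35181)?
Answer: -sqrt(63129) ≈ -251.25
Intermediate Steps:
W = sqrt(63129) ≈ 251.25
-W = -sqrt(63129)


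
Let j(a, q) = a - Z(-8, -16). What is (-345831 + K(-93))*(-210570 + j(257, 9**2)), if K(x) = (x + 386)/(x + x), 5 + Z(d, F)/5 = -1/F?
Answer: 216428256814567/2976 ≈ 7.2725e+10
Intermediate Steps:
Z(d, F) = -25 - 5/F (Z(d, F) = -25 + 5*(-1/F) = -25 - 5/F)
K(x) = (386 + x)/(2*x) (K(x) = (386 + x)/((2*x)) = (386 + x)*(1/(2*x)) = (386 + x)/(2*x))
j(a, q) = 395/16 + a (j(a, q) = a - (-25 - 5/(-16)) = a - (-25 - 5*(-1/16)) = a - (-25 + 5/16) = a - 1*(-395/16) = a + 395/16 = 395/16 + a)
(-345831 + K(-93))*(-210570 + j(257, 9**2)) = (-345831 + (1/2)*(386 - 93)/(-93))*(-210570 + (395/16 + 257)) = (-345831 + (1/2)*(-1/93)*293)*(-210570 + 4507/16) = (-345831 - 293/186)*(-3364613/16) = -64324859/186*(-3364613/16) = 216428256814567/2976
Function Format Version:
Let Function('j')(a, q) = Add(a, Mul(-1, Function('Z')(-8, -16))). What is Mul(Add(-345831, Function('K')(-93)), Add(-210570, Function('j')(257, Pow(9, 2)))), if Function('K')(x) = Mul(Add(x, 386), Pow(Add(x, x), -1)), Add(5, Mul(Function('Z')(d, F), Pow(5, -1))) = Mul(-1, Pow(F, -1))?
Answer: Rational(216428256814567, 2976) ≈ 7.2725e+10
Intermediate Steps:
Function('Z')(d, F) = Add(-25, Mul(-5, Pow(F, -1))) (Function('Z')(d, F) = Add(-25, Mul(5, Mul(-1, Pow(F, -1)))) = Add(-25, Mul(-5, Pow(F, -1))))
Function('K')(x) = Mul(Rational(1, 2), Pow(x, -1), Add(386, x)) (Function('K')(x) = Mul(Add(386, x), Pow(Mul(2, x), -1)) = Mul(Add(386, x), Mul(Rational(1, 2), Pow(x, -1))) = Mul(Rational(1, 2), Pow(x, -1), Add(386, x)))
Function('j')(a, q) = Add(Rational(395, 16), a) (Function('j')(a, q) = Add(a, Mul(-1, Add(-25, Mul(-5, Pow(-16, -1))))) = Add(a, Mul(-1, Add(-25, Mul(-5, Rational(-1, 16))))) = Add(a, Mul(-1, Add(-25, Rational(5, 16)))) = Add(a, Mul(-1, Rational(-395, 16))) = Add(a, Rational(395, 16)) = Add(Rational(395, 16), a))
Mul(Add(-345831, Function('K')(-93)), Add(-210570, Function('j')(257, Pow(9, 2)))) = Mul(Add(-345831, Mul(Rational(1, 2), Pow(-93, -1), Add(386, -93))), Add(-210570, Add(Rational(395, 16), 257))) = Mul(Add(-345831, Mul(Rational(1, 2), Rational(-1, 93), 293)), Add(-210570, Rational(4507, 16))) = Mul(Add(-345831, Rational(-293, 186)), Rational(-3364613, 16)) = Mul(Rational(-64324859, 186), Rational(-3364613, 16)) = Rational(216428256814567, 2976)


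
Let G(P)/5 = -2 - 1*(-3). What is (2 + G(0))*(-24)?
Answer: -168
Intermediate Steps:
G(P) = 5 (G(P) = 5*(-2 - 1*(-3)) = 5*(-2 + 3) = 5*1 = 5)
(2 + G(0))*(-24) = (2 + 5)*(-24) = 7*(-24) = -168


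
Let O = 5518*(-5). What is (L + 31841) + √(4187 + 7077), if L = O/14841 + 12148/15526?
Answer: 3668299320467/115210683 + 32*√11 ≈ 31946.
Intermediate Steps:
O = -27590
L = -124036936/115210683 (L = -27590/14841 + 12148/15526 = -27590*1/14841 + 12148*(1/15526) = -27590/14841 + 6074/7763 = -124036936/115210683 ≈ -1.0766)
(L + 31841) + √(4187 + 7077) = (-124036936/115210683 + 31841) + √(4187 + 7077) = 3668299320467/115210683 + √11264 = 3668299320467/115210683 + 32*√11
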